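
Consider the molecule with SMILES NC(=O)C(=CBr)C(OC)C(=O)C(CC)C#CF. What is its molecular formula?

C11H13BrFNO3

Walk through each heavy atom and fill implicit hydrogens from standard valence (C 4, N 3, O 2, S 2, halogen 1):
  atom 1: N, bond orders sum to 1 (valence 3) → 2 H
  atom 2: C, bond orders sum to 4 (valence 4) → 0 H
  atom 3: O, bond orders sum to 2 (valence 2) → 0 H
  atom 4: C, bond orders sum to 4 (valence 4) → 0 H
  atom 5: C, bond orders sum to 3 (valence 4) → 1 H
  atom 6: Br (halogen, monovalent) → 0 H
  atom 7: C, bond orders sum to 3 (valence 4) → 1 H
  atom 8: O, bond orders sum to 2 (valence 2) → 0 H
  atom 9: C, bond orders sum to 1 (valence 4) → 3 H
  atom 10: C, bond orders sum to 4 (valence 4) → 0 H
  atom 11: O, bond orders sum to 2 (valence 2) → 0 H
  atom 12: C, bond orders sum to 3 (valence 4) → 1 H
  atom 13: C, bond orders sum to 2 (valence 4) → 2 H
  atom 14: C, bond orders sum to 1 (valence 4) → 3 H
  atom 15: C, bond orders sum to 4 (valence 4) → 0 H
  atom 16: C, bond orders sum to 4 (valence 4) → 0 H
  atom 17: F (halogen, monovalent) → 0 H
Totals → C:11, H:13, Br:1, F:1, N:1, O:3.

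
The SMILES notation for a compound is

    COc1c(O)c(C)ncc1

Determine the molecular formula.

Walk through each heavy atom and fill implicit hydrogens from standard valence (C 4, N 3, O 2, S 2, halogen 1); for lowercase aromatic atoms, an aromatic c carries 1 H when it has two neighbours and 0 H with three, and aromatic n carries 0 H:
  atom 1: C, bond orders sum to 1 (valence 4) → 3 H
  atom 2: O, bond orders sum to 2 (valence 2) → 0 H
  atom 3: aromatic c, 3 neighbours → 0 H
  atom 4: aromatic c, 3 neighbours → 0 H
  atom 5: O, bond orders sum to 1 (valence 2) → 1 H
  atom 6: aromatic c, 3 neighbours → 0 H
  atom 7: C, bond orders sum to 1 (valence 4) → 3 H
  atom 8: aromatic n, 2 neighbours → 0 H
  atom 9: aromatic c, 2 neighbours → 1 H
  atom 10: aromatic c, 2 neighbours → 1 H
Totals → C:7, H:9, N:1, O:2.
In Hill order: C7H9NO2.

C7H9NO2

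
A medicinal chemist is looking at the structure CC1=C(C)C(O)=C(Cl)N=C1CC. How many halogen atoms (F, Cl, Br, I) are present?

1

Halogen atoms appear at heavy-atom position 8 (1×Cl).
Other groups present: 1 hydroxyl.
Halogen count: 1.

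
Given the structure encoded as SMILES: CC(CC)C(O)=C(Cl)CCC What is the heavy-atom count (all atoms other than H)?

11

Every atom symbol written in the SMILES (organic subset) is one heavy atom; implicit H are not written.
Heavy atoms by element → C:9, Cl:1, O:1.
Total: 11.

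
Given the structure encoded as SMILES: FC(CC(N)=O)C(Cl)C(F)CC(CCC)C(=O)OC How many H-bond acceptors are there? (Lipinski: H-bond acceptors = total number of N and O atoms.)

N atoms: 1; O atoms: 3.
Lipinski HBA = 1 + 3 = 4.

4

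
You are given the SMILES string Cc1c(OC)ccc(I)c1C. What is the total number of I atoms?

Scan the SMILES for I atoms (remember two-letter symbols like Cl and Br are single atoms).
Iodine count: 1.

1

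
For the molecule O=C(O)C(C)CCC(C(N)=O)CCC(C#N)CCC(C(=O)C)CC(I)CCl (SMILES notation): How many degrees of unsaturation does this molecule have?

5

Molecular formula: C19H30ClIN2O4.
DoU = (2C + 2 + N − H − X) / 2, where X is the halogen count and O/S are ignored.
    = (2·19 + 2 + 2 − 30 − 2) / 2 = 10 / 2 = 5.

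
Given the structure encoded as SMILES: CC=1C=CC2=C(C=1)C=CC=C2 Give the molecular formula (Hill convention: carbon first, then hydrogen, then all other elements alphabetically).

Walk through each heavy atom and fill implicit hydrogens from standard valence (C 4, N 3, O 2, S 2, halogen 1):
  atom 1: C, bond orders sum to 1 (valence 4) → 3 H
  atom 2: C, bond orders sum to 4 (valence 4) → 0 H
  atom 3: C, bond orders sum to 3 (valence 4) → 1 H
  atom 4: C, bond orders sum to 3 (valence 4) → 1 H
  atom 5: C, bond orders sum to 4 (valence 4) → 0 H
  atom 6: C, bond orders sum to 4 (valence 4) → 0 H
  atom 7: C, bond orders sum to 3 (valence 4) → 1 H
  atom 8: C, bond orders sum to 3 (valence 4) → 1 H
  atom 9: C, bond orders sum to 3 (valence 4) → 1 H
  atom 10: C, bond orders sum to 3 (valence 4) → 1 H
  atom 11: C, bond orders sum to 3 (valence 4) → 1 H
Totals → C:11, H:10.

C11H10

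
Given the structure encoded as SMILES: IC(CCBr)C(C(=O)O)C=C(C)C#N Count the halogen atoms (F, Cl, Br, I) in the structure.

Halogen atoms appear at heavy-atom positions 1, 5 (1×Br, 1×I).
Other groups present: 1 alkene, 1 carboxylic acid, 1 nitrile.
Halogen count: 2.

2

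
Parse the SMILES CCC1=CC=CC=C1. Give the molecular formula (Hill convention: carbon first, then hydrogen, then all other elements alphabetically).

Walk through each heavy atom and fill implicit hydrogens from standard valence (C 4, N 3, O 2, S 2, halogen 1):
  atom 1: C, bond orders sum to 1 (valence 4) → 3 H
  atom 2: C, bond orders sum to 2 (valence 4) → 2 H
  atom 3: C, bond orders sum to 4 (valence 4) → 0 H
  atom 4: C, bond orders sum to 3 (valence 4) → 1 H
  atom 5: C, bond orders sum to 3 (valence 4) → 1 H
  atom 6: C, bond orders sum to 3 (valence 4) → 1 H
  atom 7: C, bond orders sum to 3 (valence 4) → 1 H
  atom 8: C, bond orders sum to 3 (valence 4) → 1 H
Totals → C:8, H:10.
In Hill order: C8H10.

C8H10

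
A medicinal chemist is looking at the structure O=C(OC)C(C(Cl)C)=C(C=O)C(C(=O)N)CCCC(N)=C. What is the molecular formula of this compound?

C14H21ClN2O4

Walk through each heavy atom and fill implicit hydrogens from standard valence (C 4, N 3, O 2, S 2, halogen 1):
  atom 1: O, bond orders sum to 2 (valence 2) → 0 H
  atom 2: C, bond orders sum to 4 (valence 4) → 0 H
  atom 3: O, bond orders sum to 2 (valence 2) → 0 H
  atom 4: C, bond orders sum to 1 (valence 4) → 3 H
  atom 5: C, bond orders sum to 4 (valence 4) → 0 H
  atom 6: C, bond orders sum to 3 (valence 4) → 1 H
  atom 7: Cl (halogen, monovalent) → 0 H
  atom 8: C, bond orders sum to 1 (valence 4) → 3 H
  atom 9: C, bond orders sum to 4 (valence 4) → 0 H
  atom 10: C, bond orders sum to 3 (valence 4) → 1 H
  atom 11: O, bond orders sum to 2 (valence 2) → 0 H
  atom 12: C, bond orders sum to 3 (valence 4) → 1 H
  atom 13: C, bond orders sum to 4 (valence 4) → 0 H
  atom 14: O, bond orders sum to 2 (valence 2) → 0 H
  atom 15: N, bond orders sum to 1 (valence 3) → 2 H
  atom 16: C, bond orders sum to 2 (valence 4) → 2 H
  atom 17: C, bond orders sum to 2 (valence 4) → 2 H
  atom 18: C, bond orders sum to 2 (valence 4) → 2 H
  atom 19: C, bond orders sum to 4 (valence 4) → 0 H
  atom 20: N, bond orders sum to 1 (valence 3) → 2 H
  atom 21: C, bond orders sum to 2 (valence 4) → 2 H
Totals → C:14, H:21, Cl:1, N:2, O:4.
In Hill order: C14H21ClN2O4.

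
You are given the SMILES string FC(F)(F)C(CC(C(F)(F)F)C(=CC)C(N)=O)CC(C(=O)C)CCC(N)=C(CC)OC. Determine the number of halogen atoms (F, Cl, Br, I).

6

Halogen atoms appear at heavy-atom positions 1, 3, 4, 9, 10, 11 (6×F).
Other groups present: 2 alkene, 1 amide, 1 ether, 1 ketone, 1 primary amine.
Halogen count: 6.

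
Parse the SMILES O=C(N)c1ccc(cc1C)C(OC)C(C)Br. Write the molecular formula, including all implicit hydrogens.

C12H16BrNO2

Walk through each heavy atom and fill implicit hydrogens from standard valence (C 4, N 3, O 2, S 2, halogen 1); for lowercase aromatic atoms, an aromatic c carries 1 H when it has two neighbours and 0 H with three, and aromatic n carries 0 H:
  atom 1: O, bond orders sum to 2 (valence 2) → 0 H
  atom 2: C, bond orders sum to 4 (valence 4) → 0 H
  atom 3: N, bond orders sum to 1 (valence 3) → 2 H
  atom 4: aromatic c, 3 neighbours → 0 H
  atom 5: aromatic c, 2 neighbours → 1 H
  atom 6: aromatic c, 2 neighbours → 1 H
  atom 7: aromatic c, 3 neighbours → 0 H
  atom 8: aromatic c, 2 neighbours → 1 H
  atom 9: aromatic c, 3 neighbours → 0 H
  atom 10: C, bond orders sum to 1 (valence 4) → 3 H
  atom 11: C, bond orders sum to 3 (valence 4) → 1 H
  atom 12: O, bond orders sum to 2 (valence 2) → 0 H
  atom 13: C, bond orders sum to 1 (valence 4) → 3 H
  atom 14: C, bond orders sum to 3 (valence 4) → 1 H
  atom 15: C, bond orders sum to 1 (valence 4) → 3 H
  atom 16: Br (halogen, monovalent) → 0 H
Totals → C:12, H:16, Br:1, N:1, O:2.
In Hill order: C12H16BrNO2.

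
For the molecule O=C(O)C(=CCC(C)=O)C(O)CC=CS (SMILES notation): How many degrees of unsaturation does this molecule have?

Degree of unsaturation = (number of rings) + (number of π bonds).
Ring closures in the SMILES: 0.
π bonds: 4 double bonds (each 1 DoU) → 4 DoU from unsaturation.
Total DoU = 0 + 4 = 4.

4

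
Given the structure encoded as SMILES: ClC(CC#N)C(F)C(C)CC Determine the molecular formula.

C8H13ClFN

Walk through each heavy atom and fill implicit hydrogens from standard valence (C 4, N 3, O 2, S 2, halogen 1):
  atom 1: Cl (halogen, monovalent) → 0 H
  atom 2: C, bond orders sum to 3 (valence 4) → 1 H
  atom 3: C, bond orders sum to 2 (valence 4) → 2 H
  atom 4: C, bond orders sum to 4 (valence 4) → 0 H
  atom 5: N, bond orders sum to 3 (valence 3) → 0 H
  atom 6: C, bond orders sum to 3 (valence 4) → 1 H
  atom 7: F (halogen, monovalent) → 0 H
  atom 8: C, bond orders sum to 3 (valence 4) → 1 H
  atom 9: C, bond orders sum to 1 (valence 4) → 3 H
  atom 10: C, bond orders sum to 2 (valence 4) → 2 H
  atom 11: C, bond orders sum to 1 (valence 4) → 3 H
Totals → C:8, H:13, Cl:1, F:1, N:1.
In Hill order: C8H13ClFN.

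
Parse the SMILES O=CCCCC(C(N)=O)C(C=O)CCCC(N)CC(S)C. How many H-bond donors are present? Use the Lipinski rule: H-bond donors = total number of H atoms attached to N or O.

4

Donors: find every N or O and count the H atoms it carries.
  atom 1 (O): bond orders sum to 2 → 0 H
  atom 8 (N): bond orders sum to 1 → 2 H
  atom 9 (O): bond orders sum to 2 → 0 H
  atom 12 (O): bond orders sum to 2 → 0 H
  atom 17 (N): bond orders sum to 1 → 2 H
Lipinski HBD = 4.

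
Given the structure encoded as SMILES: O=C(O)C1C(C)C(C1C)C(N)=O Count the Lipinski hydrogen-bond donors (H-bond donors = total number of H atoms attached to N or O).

3

Donors: find every N or O and count the H atoms it carries.
  atom 1 (O): bond orders sum to 2 → 0 H
  atom 3 (O): bond orders sum to 1 → 1 H
  atom 11 (N): bond orders sum to 1 → 2 H
  atom 12 (O): bond orders sum to 2 → 0 H
Lipinski HBD = 3.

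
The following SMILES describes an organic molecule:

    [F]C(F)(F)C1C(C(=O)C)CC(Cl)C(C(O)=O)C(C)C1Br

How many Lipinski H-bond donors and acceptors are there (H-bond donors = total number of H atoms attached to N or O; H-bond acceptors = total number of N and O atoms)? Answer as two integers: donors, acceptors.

Donors: find every N or O and count the H atoms it carries.
  atom 8 (O): bond orders sum to 2 → 0 H
  atom 15 (O): bond orders sum to 1 → 1 H
  atom 16 (O): bond orders sum to 2 → 0 H
Lipinski HBD = 1.
Acceptors: N atoms = 0, O atoms = 3 → HBA = 3.

1, 3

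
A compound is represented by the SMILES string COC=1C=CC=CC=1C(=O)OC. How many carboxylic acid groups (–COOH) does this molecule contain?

Scan the SMILES for the carboxylic acid motif — none present.
Groups that are present: 1 ester, 1 ether.

0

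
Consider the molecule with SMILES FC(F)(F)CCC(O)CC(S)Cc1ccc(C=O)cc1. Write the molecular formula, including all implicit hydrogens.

Walk through each heavy atom and fill implicit hydrogens from standard valence (C 4, N 3, O 2, S 2, halogen 1); for lowercase aromatic atoms, an aromatic c carries 1 H when it has two neighbours and 0 H with three, and aromatic n carries 0 H:
  atom 1: F (halogen, monovalent) → 0 H
  atom 2: C, bond orders sum to 4 (valence 4) → 0 H
  atom 3: F (halogen, monovalent) → 0 H
  atom 4: F (halogen, monovalent) → 0 H
  atom 5: C, bond orders sum to 2 (valence 4) → 2 H
  atom 6: C, bond orders sum to 2 (valence 4) → 2 H
  atom 7: C, bond orders sum to 3 (valence 4) → 1 H
  atom 8: O, bond orders sum to 1 (valence 2) → 1 H
  atom 9: C, bond orders sum to 2 (valence 4) → 2 H
  atom 10: C, bond orders sum to 3 (valence 4) → 1 H
  atom 11: S, bond orders sum to 1 (valence 2) → 1 H
  atom 12: C, bond orders sum to 2 (valence 4) → 2 H
  atom 13: aromatic c, 3 neighbours → 0 H
  atom 14: aromatic c, 2 neighbours → 1 H
  atom 15: aromatic c, 2 neighbours → 1 H
  atom 16: aromatic c, 3 neighbours → 0 H
  atom 17: C, bond orders sum to 3 (valence 4) → 1 H
  atom 18: O, bond orders sum to 2 (valence 2) → 0 H
  atom 19: aromatic c, 2 neighbours → 1 H
  atom 20: aromatic c, 2 neighbours → 1 H
Totals → C:14, H:17, F:3, O:2, S:1.
In Hill order: C14H17F3O2S.

C14H17F3O2S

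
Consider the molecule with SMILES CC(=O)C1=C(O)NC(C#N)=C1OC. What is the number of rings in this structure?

In SMILES, each pair of matching ring-closure digits denotes one ring-closing bond; the number of such bonds equals the number of independent rings.
Ring-closure bonds here: 1.

1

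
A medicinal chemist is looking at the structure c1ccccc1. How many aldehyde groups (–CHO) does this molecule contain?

0

Scan the SMILES for the aldehyde motif — none present.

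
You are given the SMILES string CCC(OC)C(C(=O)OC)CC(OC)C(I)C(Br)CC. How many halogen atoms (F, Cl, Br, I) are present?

Halogen atoms appear at heavy-atom positions 16, 18 (1×Br, 1×I).
Other groups present: 1 ester, 2 ether.
Halogen count: 2.

2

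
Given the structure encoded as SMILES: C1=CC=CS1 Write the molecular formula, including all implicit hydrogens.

C4H4S

Walk through each heavy atom and fill implicit hydrogens from standard valence (C 4, N 3, O 2, S 2, halogen 1):
  atom 1: C, bond orders sum to 3 (valence 4) → 1 H
  atom 2: C, bond orders sum to 3 (valence 4) → 1 H
  atom 3: C, bond orders sum to 3 (valence 4) → 1 H
  atom 4: C, bond orders sum to 3 (valence 4) → 1 H
  atom 5: S, bond orders sum to 2 (valence 2) → 0 H
Totals → C:4, H:4, S:1.
In Hill order: C4H4S.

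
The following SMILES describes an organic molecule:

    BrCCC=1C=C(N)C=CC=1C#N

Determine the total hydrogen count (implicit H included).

9

Walk through each heavy atom and fill implicit hydrogens from standard valence (C 4, N 3, O 2, S 2, halogen 1):
  atom 1: Br (halogen, monovalent) → 0 H
  atom 2: C, bond orders sum to 2 (valence 4) → 2 H
  atom 3: C, bond orders sum to 2 (valence 4) → 2 H
  atom 4: C, bond orders sum to 4 (valence 4) → 0 H
  atom 5: C, bond orders sum to 3 (valence 4) → 1 H
  atom 6: C, bond orders sum to 4 (valence 4) → 0 H
  atom 7: N, bond orders sum to 1 (valence 3) → 2 H
  atom 8: C, bond orders sum to 3 (valence 4) → 1 H
  atom 9: C, bond orders sum to 3 (valence 4) → 1 H
  atom 10: C, bond orders sum to 4 (valence 4) → 0 H
  atom 11: C, bond orders sum to 4 (valence 4) → 0 H
  atom 12: N, bond orders sum to 3 (valence 3) → 0 H
Total hydrogens: 9.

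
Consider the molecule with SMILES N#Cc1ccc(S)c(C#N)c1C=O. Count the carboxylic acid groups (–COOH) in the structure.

0

Scan the SMILES for the carboxylic acid motif — none present.
Groups that are present: 1 aldehyde, 2 nitrile, 1 thiol.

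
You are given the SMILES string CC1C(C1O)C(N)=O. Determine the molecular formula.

Walk through each heavy atom and fill implicit hydrogens from standard valence (C 4, N 3, O 2, S 2, halogen 1):
  atom 1: C, bond orders sum to 1 (valence 4) → 3 H
  atom 2: C, bond orders sum to 3 (valence 4) → 1 H
  atom 3: C, bond orders sum to 3 (valence 4) → 1 H
  atom 4: C, bond orders sum to 3 (valence 4) → 1 H
  atom 5: O, bond orders sum to 1 (valence 2) → 1 H
  atom 6: C, bond orders sum to 4 (valence 4) → 0 H
  atom 7: N, bond orders sum to 1 (valence 3) → 2 H
  atom 8: O, bond orders sum to 2 (valence 2) → 0 H
Totals → C:5, H:9, N:1, O:2.
In Hill order: C5H9NO2.

C5H9NO2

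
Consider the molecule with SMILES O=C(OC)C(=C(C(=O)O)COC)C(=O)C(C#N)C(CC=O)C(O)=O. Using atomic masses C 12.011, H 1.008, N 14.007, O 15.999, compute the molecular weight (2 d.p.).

First, the molecular formula is C14H15NO9 (counting implicit H from valence).
  C: 14 × 12.011 = 168.154
  H: 15 × 1.008 = 15.120
  N: 1 × 14.007 = 14.007
  O: 9 × 15.999 = 143.991
Sum: 14×12.011 + 15×1.008 + 1×14.007 + 9×15.999 = 341.272 → 341.27 g/mol.

341.27 g/mol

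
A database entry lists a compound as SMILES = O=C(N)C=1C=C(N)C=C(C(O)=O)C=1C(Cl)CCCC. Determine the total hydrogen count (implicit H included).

Walk through each heavy atom and fill implicit hydrogens from standard valence (C 4, N 3, O 2, S 2, halogen 1):
  atom 1: O, bond orders sum to 2 (valence 2) → 0 H
  atom 2: C, bond orders sum to 4 (valence 4) → 0 H
  atom 3: N, bond orders sum to 1 (valence 3) → 2 H
  atom 4: C, bond orders sum to 4 (valence 4) → 0 H
  atom 5: C, bond orders sum to 3 (valence 4) → 1 H
  atom 6: C, bond orders sum to 4 (valence 4) → 0 H
  atom 7: N, bond orders sum to 1 (valence 3) → 2 H
  atom 8: C, bond orders sum to 3 (valence 4) → 1 H
  atom 9: C, bond orders sum to 4 (valence 4) → 0 H
  atom 10: C, bond orders sum to 4 (valence 4) → 0 H
  atom 11: O, bond orders sum to 1 (valence 2) → 1 H
  atom 12: O, bond orders sum to 2 (valence 2) → 0 H
  atom 13: C, bond orders sum to 4 (valence 4) → 0 H
  atom 14: C, bond orders sum to 3 (valence 4) → 1 H
  atom 15: Cl (halogen, monovalent) → 0 H
  atom 16: C, bond orders sum to 2 (valence 4) → 2 H
  atom 17: C, bond orders sum to 2 (valence 4) → 2 H
  atom 18: C, bond orders sum to 2 (valence 4) → 2 H
  atom 19: C, bond orders sum to 1 (valence 4) → 3 H
Total hydrogens: 17.

17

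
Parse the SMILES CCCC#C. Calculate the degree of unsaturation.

2

Degree of unsaturation = (number of rings) + (number of π bonds).
Ring closures in the SMILES: 0.
π bonds: 1 triple bond (each 2 DoU) → 2 DoU from unsaturation.
Total DoU = 0 + 2 = 2.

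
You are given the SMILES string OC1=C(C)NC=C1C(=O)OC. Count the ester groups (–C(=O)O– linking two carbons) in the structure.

The ester motif appears at heavy-atom position 8 in the SMILES.
Other groups present: 1 hydroxyl.
Ester count: 1.

1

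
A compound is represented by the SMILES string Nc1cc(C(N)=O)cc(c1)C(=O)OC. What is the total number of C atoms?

9

Count every carbon token in the SMILES (each C, including those in ring-closure positions and inside branches).
Carbon count: 9.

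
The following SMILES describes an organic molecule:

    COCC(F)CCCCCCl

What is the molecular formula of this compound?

Walk through each heavy atom and fill implicit hydrogens from standard valence (C 4, N 3, O 2, S 2, halogen 1):
  atom 1: C, bond orders sum to 1 (valence 4) → 3 H
  atom 2: O, bond orders sum to 2 (valence 2) → 0 H
  atom 3: C, bond orders sum to 2 (valence 4) → 2 H
  atom 4: C, bond orders sum to 3 (valence 4) → 1 H
  atom 5: F (halogen, monovalent) → 0 H
  atom 6: C, bond orders sum to 2 (valence 4) → 2 H
  atom 7: C, bond orders sum to 2 (valence 4) → 2 H
  atom 8: C, bond orders sum to 2 (valence 4) → 2 H
  atom 9: C, bond orders sum to 2 (valence 4) → 2 H
  atom 10: C, bond orders sum to 2 (valence 4) → 2 H
  atom 11: Cl (halogen, monovalent) → 0 H
Totals → C:8, H:16, Cl:1, F:1, O:1.
In Hill order: C8H16ClFO.

C8H16ClFO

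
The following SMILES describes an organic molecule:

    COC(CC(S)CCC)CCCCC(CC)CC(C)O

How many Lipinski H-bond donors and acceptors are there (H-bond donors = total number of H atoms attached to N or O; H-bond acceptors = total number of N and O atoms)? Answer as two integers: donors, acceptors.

1, 2

Donors: find every N or O and count the H atoms it carries.
  atom 2 (O): bond orders sum to 2 → 0 H
  atom 20 (O): bond orders sum to 1 → 1 H
Lipinski HBD = 1.
Acceptors: N atoms = 0, O atoms = 2 → HBA = 2.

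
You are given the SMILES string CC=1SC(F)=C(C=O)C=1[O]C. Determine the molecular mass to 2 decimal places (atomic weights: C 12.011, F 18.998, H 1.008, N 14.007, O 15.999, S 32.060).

First, the molecular formula is C7H7FO2S (counting implicit H from valence).
  C: 7 × 12.011 = 84.077
  F: 1 × 18.998 = 18.998
  H: 7 × 1.008 = 7.056
  O: 2 × 15.999 = 31.998
  S: 1 × 32.060 = 32.060
Sum: 7×12.011 + 1×18.998 + 7×1.008 + 2×15.999 + 1×32.060 = 174.189 → 174.19 g/mol.

174.19 g/mol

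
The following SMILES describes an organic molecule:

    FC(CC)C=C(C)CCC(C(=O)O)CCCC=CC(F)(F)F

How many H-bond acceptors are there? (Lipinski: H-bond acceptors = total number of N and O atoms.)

2

N atoms: 0; O atoms: 2.
Lipinski HBA = 0 + 2 = 2.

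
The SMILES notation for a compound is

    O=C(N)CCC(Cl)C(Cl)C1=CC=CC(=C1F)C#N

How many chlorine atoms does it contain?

Scan the SMILES for Cl atoms (remember two-letter symbols like Cl and Br are single atoms).
Chlorine count: 2.

2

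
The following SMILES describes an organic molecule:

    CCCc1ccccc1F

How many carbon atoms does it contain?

Count every carbon token in the SMILES (each C, including those in ring-closure positions and inside branches).
Carbon count: 9.

9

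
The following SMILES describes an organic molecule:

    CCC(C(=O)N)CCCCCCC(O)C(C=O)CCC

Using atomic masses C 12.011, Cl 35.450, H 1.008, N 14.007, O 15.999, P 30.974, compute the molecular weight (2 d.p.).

First, the molecular formula is C16H31NO3 (counting implicit H from valence).
  C: 16 × 12.011 = 192.176
  H: 31 × 1.008 = 31.248
  N: 1 × 14.007 = 14.007
  O: 3 × 15.999 = 47.997
Sum: 16×12.011 + 31×1.008 + 1×14.007 + 3×15.999 = 285.428 → 285.43 g/mol.

285.43 g/mol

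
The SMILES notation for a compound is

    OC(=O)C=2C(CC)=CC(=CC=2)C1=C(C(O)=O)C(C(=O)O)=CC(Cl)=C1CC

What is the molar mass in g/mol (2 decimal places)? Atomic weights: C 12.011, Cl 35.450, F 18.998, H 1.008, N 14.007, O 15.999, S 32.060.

First, the molecular formula is C19H17ClO6 (counting implicit H from valence).
  C: 19 × 12.011 = 228.209
  Cl: 1 × 35.450 = 35.450
  H: 17 × 1.008 = 17.136
  O: 6 × 15.999 = 95.994
Sum: 19×12.011 + 1×35.450 + 17×1.008 + 6×15.999 = 376.789 → 376.79 g/mol.

376.79 g/mol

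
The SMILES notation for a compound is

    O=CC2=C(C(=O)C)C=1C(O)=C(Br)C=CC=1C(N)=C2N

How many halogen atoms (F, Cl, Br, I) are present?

1

Halogen atoms appear at heavy-atom position 12 (1×Br).
Other groups present: 1 aldehyde, 1 hydroxyl, 1 ketone, 2 primary amine.
Halogen count: 1.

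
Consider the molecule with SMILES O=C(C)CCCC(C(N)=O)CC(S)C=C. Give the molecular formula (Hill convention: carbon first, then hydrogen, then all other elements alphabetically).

C11H19NO2S

Walk through each heavy atom and fill implicit hydrogens from standard valence (C 4, N 3, O 2, S 2, halogen 1):
  atom 1: O, bond orders sum to 2 (valence 2) → 0 H
  atom 2: C, bond orders sum to 4 (valence 4) → 0 H
  atom 3: C, bond orders sum to 1 (valence 4) → 3 H
  atom 4: C, bond orders sum to 2 (valence 4) → 2 H
  atom 5: C, bond orders sum to 2 (valence 4) → 2 H
  atom 6: C, bond orders sum to 2 (valence 4) → 2 H
  atom 7: C, bond orders sum to 3 (valence 4) → 1 H
  atom 8: C, bond orders sum to 4 (valence 4) → 0 H
  atom 9: N, bond orders sum to 1 (valence 3) → 2 H
  atom 10: O, bond orders sum to 2 (valence 2) → 0 H
  atom 11: C, bond orders sum to 2 (valence 4) → 2 H
  atom 12: C, bond orders sum to 3 (valence 4) → 1 H
  atom 13: S, bond orders sum to 1 (valence 2) → 1 H
  atom 14: C, bond orders sum to 3 (valence 4) → 1 H
  atom 15: C, bond orders sum to 2 (valence 4) → 2 H
Totals → C:11, H:19, N:1, O:2, S:1.
In Hill order: C11H19NO2S.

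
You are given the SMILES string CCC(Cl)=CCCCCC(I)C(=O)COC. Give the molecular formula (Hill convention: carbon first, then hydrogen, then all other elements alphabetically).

Walk through each heavy atom and fill implicit hydrogens from standard valence (C 4, N 3, O 2, S 2, halogen 1):
  atom 1: C, bond orders sum to 1 (valence 4) → 3 H
  atom 2: C, bond orders sum to 2 (valence 4) → 2 H
  atom 3: C, bond orders sum to 4 (valence 4) → 0 H
  atom 4: Cl (halogen, monovalent) → 0 H
  atom 5: C, bond orders sum to 3 (valence 4) → 1 H
  atom 6: C, bond orders sum to 2 (valence 4) → 2 H
  atom 7: C, bond orders sum to 2 (valence 4) → 2 H
  atom 8: C, bond orders sum to 2 (valence 4) → 2 H
  atom 9: C, bond orders sum to 2 (valence 4) → 2 H
  atom 10: C, bond orders sum to 3 (valence 4) → 1 H
  atom 11: I (halogen, monovalent) → 0 H
  atom 12: C, bond orders sum to 4 (valence 4) → 0 H
  atom 13: O, bond orders sum to 2 (valence 2) → 0 H
  atom 14: C, bond orders sum to 2 (valence 4) → 2 H
  atom 15: O, bond orders sum to 2 (valence 2) → 0 H
  atom 16: C, bond orders sum to 1 (valence 4) → 3 H
Totals → C:12, H:20, Cl:1, I:1, O:2.

C12H20ClIO2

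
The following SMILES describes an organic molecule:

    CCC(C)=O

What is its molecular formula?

Walk through each heavy atom and fill implicit hydrogens from standard valence (C 4, N 3, O 2, S 2, halogen 1):
  atom 1: C, bond orders sum to 1 (valence 4) → 3 H
  atom 2: C, bond orders sum to 2 (valence 4) → 2 H
  atom 3: C, bond orders sum to 4 (valence 4) → 0 H
  atom 4: C, bond orders sum to 1 (valence 4) → 3 H
  atom 5: O, bond orders sum to 2 (valence 2) → 0 H
Totals → C:4, H:8, O:1.

C4H8O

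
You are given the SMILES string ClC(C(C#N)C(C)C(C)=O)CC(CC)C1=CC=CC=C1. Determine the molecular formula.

Walk through each heavy atom and fill implicit hydrogens from standard valence (C 4, N 3, O 2, S 2, halogen 1):
  atom 1: Cl (halogen, monovalent) → 0 H
  atom 2: C, bond orders sum to 3 (valence 4) → 1 H
  atom 3: C, bond orders sum to 3 (valence 4) → 1 H
  atom 4: C, bond orders sum to 4 (valence 4) → 0 H
  atom 5: N, bond orders sum to 3 (valence 3) → 0 H
  atom 6: C, bond orders sum to 3 (valence 4) → 1 H
  atom 7: C, bond orders sum to 1 (valence 4) → 3 H
  atom 8: C, bond orders sum to 4 (valence 4) → 0 H
  atom 9: C, bond orders sum to 1 (valence 4) → 3 H
  atom 10: O, bond orders sum to 2 (valence 2) → 0 H
  atom 11: C, bond orders sum to 2 (valence 4) → 2 H
  atom 12: C, bond orders sum to 3 (valence 4) → 1 H
  atom 13: C, bond orders sum to 2 (valence 4) → 2 H
  atom 14: C, bond orders sum to 1 (valence 4) → 3 H
  atom 15: C, bond orders sum to 4 (valence 4) → 0 H
  atom 16: C, bond orders sum to 3 (valence 4) → 1 H
  atom 17: C, bond orders sum to 3 (valence 4) → 1 H
  atom 18: C, bond orders sum to 3 (valence 4) → 1 H
  atom 19: C, bond orders sum to 3 (valence 4) → 1 H
  atom 20: C, bond orders sum to 3 (valence 4) → 1 H
Totals → C:17, H:22, Cl:1, N:1, O:1.

C17H22ClNO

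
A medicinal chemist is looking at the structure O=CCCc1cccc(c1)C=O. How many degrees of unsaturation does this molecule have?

6

Molecular formula: C10H10O2.
DoU = (2C + 2 + N − H − X) / 2, where X is the halogen count and O/S are ignored.
    = (2·10 + 2 + 0 − 10 − 0) / 2 = 12 / 2 = 6.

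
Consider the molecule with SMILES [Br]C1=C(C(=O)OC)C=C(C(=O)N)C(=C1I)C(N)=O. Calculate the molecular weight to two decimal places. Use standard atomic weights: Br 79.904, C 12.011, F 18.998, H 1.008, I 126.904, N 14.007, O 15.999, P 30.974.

426.99 g/mol

First, the molecular formula is C10H8BrIN2O4 (counting implicit H from valence).
  Br: 1 × 79.904 = 79.904
  C: 10 × 12.011 = 120.110
  H: 8 × 1.008 = 8.064
  I: 1 × 126.904 = 126.904
  N: 2 × 14.007 = 28.014
  O: 4 × 15.999 = 63.996
Sum: 1×79.904 + 10×12.011 + 8×1.008 + 1×126.904 + 2×14.007 + 4×15.999 = 426.992 → 426.99 g/mol.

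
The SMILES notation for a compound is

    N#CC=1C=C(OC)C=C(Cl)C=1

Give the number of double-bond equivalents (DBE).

6

Molecular formula: C8H6ClNO.
DoU = (2C + 2 + N − H − X) / 2, where X is the halogen count and O/S are ignored.
    = (2·8 + 2 + 1 − 6 − 1) / 2 = 12 / 2 = 6.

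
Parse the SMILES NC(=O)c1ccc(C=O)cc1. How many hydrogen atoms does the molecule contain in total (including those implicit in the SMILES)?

Walk through each heavy atom and fill implicit hydrogens from standard valence (C 4, N 3, O 2, S 2, halogen 1); for lowercase aromatic atoms, an aromatic c carries 1 H when it has two neighbours and 0 H with three, and aromatic n carries 0 H:
  atom 1: N, bond orders sum to 1 (valence 3) → 2 H
  atom 2: C, bond orders sum to 4 (valence 4) → 0 H
  atom 3: O, bond orders sum to 2 (valence 2) → 0 H
  atom 4: aromatic c, 3 neighbours → 0 H
  atom 5: aromatic c, 2 neighbours → 1 H
  atom 6: aromatic c, 2 neighbours → 1 H
  atom 7: aromatic c, 3 neighbours → 0 H
  atom 8: C, bond orders sum to 3 (valence 4) → 1 H
  atom 9: O, bond orders sum to 2 (valence 2) → 0 H
  atom 10: aromatic c, 2 neighbours → 1 H
  atom 11: aromatic c, 2 neighbours → 1 H
Total hydrogens: 7.

7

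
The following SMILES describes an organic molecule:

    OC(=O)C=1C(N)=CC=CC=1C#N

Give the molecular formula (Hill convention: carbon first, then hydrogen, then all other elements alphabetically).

C8H6N2O2

Walk through each heavy atom and fill implicit hydrogens from standard valence (C 4, N 3, O 2, S 2, halogen 1):
  atom 1: O, bond orders sum to 1 (valence 2) → 1 H
  atom 2: C, bond orders sum to 4 (valence 4) → 0 H
  atom 3: O, bond orders sum to 2 (valence 2) → 0 H
  atom 4: C, bond orders sum to 4 (valence 4) → 0 H
  atom 5: C, bond orders sum to 4 (valence 4) → 0 H
  atom 6: N, bond orders sum to 1 (valence 3) → 2 H
  atom 7: C, bond orders sum to 3 (valence 4) → 1 H
  atom 8: C, bond orders sum to 3 (valence 4) → 1 H
  atom 9: C, bond orders sum to 3 (valence 4) → 1 H
  atom 10: C, bond orders sum to 4 (valence 4) → 0 H
  atom 11: C, bond orders sum to 4 (valence 4) → 0 H
  atom 12: N, bond orders sum to 3 (valence 3) → 0 H
Totals → C:8, H:6, N:2, O:2.
In Hill order: C8H6N2O2.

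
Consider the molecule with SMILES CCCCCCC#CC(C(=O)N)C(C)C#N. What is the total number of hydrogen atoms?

Walk through each heavy atom and fill implicit hydrogens from standard valence (C 4, N 3, O 2, S 2, halogen 1):
  atom 1: C, bond orders sum to 1 (valence 4) → 3 H
  atom 2: C, bond orders sum to 2 (valence 4) → 2 H
  atom 3: C, bond orders sum to 2 (valence 4) → 2 H
  atom 4: C, bond orders sum to 2 (valence 4) → 2 H
  atom 5: C, bond orders sum to 2 (valence 4) → 2 H
  atom 6: C, bond orders sum to 2 (valence 4) → 2 H
  atom 7: C, bond orders sum to 4 (valence 4) → 0 H
  atom 8: C, bond orders sum to 4 (valence 4) → 0 H
  atom 9: C, bond orders sum to 3 (valence 4) → 1 H
  atom 10: C, bond orders sum to 4 (valence 4) → 0 H
  atom 11: O, bond orders sum to 2 (valence 2) → 0 H
  atom 12: N, bond orders sum to 1 (valence 3) → 2 H
  atom 13: C, bond orders sum to 3 (valence 4) → 1 H
  atom 14: C, bond orders sum to 1 (valence 4) → 3 H
  atom 15: C, bond orders sum to 4 (valence 4) → 0 H
  atom 16: N, bond orders sum to 3 (valence 3) → 0 H
Total hydrogens: 20.

20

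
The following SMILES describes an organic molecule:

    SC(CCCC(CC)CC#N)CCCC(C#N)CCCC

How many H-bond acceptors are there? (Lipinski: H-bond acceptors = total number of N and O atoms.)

N atoms: 2; O atoms: 0.
Lipinski HBA = 2 + 0 = 2.

2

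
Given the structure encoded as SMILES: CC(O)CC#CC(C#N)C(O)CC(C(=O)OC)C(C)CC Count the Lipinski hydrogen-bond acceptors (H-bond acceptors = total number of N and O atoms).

5

N atoms: 1; O atoms: 4.
Lipinski HBA = 1 + 4 = 5.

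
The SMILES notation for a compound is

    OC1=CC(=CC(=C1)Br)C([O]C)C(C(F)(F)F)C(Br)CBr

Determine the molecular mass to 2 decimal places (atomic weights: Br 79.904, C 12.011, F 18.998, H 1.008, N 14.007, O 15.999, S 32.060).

484.93 g/mol

First, the molecular formula is C12H12Br3F3O2 (counting implicit H from valence).
  Br: 3 × 79.904 = 239.712
  C: 12 × 12.011 = 144.132
  F: 3 × 18.998 = 56.994
  H: 12 × 1.008 = 12.096
  O: 2 × 15.999 = 31.998
Sum: 3×79.904 + 12×12.011 + 3×18.998 + 12×1.008 + 2×15.999 = 484.932 → 484.93 g/mol.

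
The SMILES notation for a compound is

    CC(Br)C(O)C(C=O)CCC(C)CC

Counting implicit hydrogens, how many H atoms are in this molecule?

21

Walk through each heavy atom and fill implicit hydrogens from standard valence (C 4, N 3, O 2, S 2, halogen 1):
  atom 1: C, bond orders sum to 1 (valence 4) → 3 H
  atom 2: C, bond orders sum to 3 (valence 4) → 1 H
  atom 3: Br (halogen, monovalent) → 0 H
  atom 4: C, bond orders sum to 3 (valence 4) → 1 H
  atom 5: O, bond orders sum to 1 (valence 2) → 1 H
  atom 6: C, bond orders sum to 3 (valence 4) → 1 H
  atom 7: C, bond orders sum to 3 (valence 4) → 1 H
  atom 8: O, bond orders sum to 2 (valence 2) → 0 H
  atom 9: C, bond orders sum to 2 (valence 4) → 2 H
  atom 10: C, bond orders sum to 2 (valence 4) → 2 H
  atom 11: C, bond orders sum to 3 (valence 4) → 1 H
  atom 12: C, bond orders sum to 1 (valence 4) → 3 H
  atom 13: C, bond orders sum to 2 (valence 4) → 2 H
  atom 14: C, bond orders sum to 1 (valence 4) → 3 H
Total hydrogens: 21.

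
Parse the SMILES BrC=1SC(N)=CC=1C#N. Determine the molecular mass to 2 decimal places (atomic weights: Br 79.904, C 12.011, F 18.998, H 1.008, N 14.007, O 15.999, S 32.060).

203.06 g/mol

First, the molecular formula is C5H3BrN2S (counting implicit H from valence).
  Br: 1 × 79.904 = 79.904
  C: 5 × 12.011 = 60.055
  H: 3 × 1.008 = 3.024
  N: 2 × 14.007 = 28.014
  S: 1 × 32.060 = 32.060
Sum: 1×79.904 + 5×12.011 + 3×1.008 + 2×14.007 + 1×32.060 = 203.057 → 203.06 g/mol.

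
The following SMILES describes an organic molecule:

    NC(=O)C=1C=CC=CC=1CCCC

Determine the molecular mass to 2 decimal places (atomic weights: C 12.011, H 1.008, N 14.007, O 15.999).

First, the molecular formula is C11H15NO (counting implicit H from valence).
  C: 11 × 12.011 = 132.121
  H: 15 × 1.008 = 15.120
  N: 1 × 14.007 = 14.007
  O: 1 × 15.999 = 15.999
Sum: 11×12.011 + 15×1.008 + 1×14.007 + 1×15.999 = 177.247 → 177.25 g/mol.

177.25 g/mol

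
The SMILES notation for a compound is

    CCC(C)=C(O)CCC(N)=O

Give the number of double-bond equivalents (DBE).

Molecular formula: C8H15NO2.
DoU = (2C + 2 + N − H − X) / 2, where X is the halogen count and O/S are ignored.
    = (2·8 + 2 + 1 − 15 − 0) / 2 = 4 / 2 = 2.

2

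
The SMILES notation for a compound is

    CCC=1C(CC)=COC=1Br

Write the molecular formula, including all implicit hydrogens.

C8H11BrO

Walk through each heavy atom and fill implicit hydrogens from standard valence (C 4, N 3, O 2, S 2, halogen 1):
  atom 1: C, bond orders sum to 1 (valence 4) → 3 H
  atom 2: C, bond orders sum to 2 (valence 4) → 2 H
  atom 3: C, bond orders sum to 4 (valence 4) → 0 H
  atom 4: C, bond orders sum to 4 (valence 4) → 0 H
  atom 5: C, bond orders sum to 2 (valence 4) → 2 H
  atom 6: C, bond orders sum to 1 (valence 4) → 3 H
  atom 7: C, bond orders sum to 3 (valence 4) → 1 H
  atom 8: O, bond orders sum to 2 (valence 2) → 0 H
  atom 9: C, bond orders sum to 4 (valence 4) → 0 H
  atom 10: Br (halogen, monovalent) → 0 H
Totals → C:8, H:11, Br:1, O:1.
In Hill order: C8H11BrO.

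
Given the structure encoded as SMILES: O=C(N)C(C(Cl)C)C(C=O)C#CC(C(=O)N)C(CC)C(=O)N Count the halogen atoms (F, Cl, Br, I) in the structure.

1

Halogen atoms appear at heavy-atom position 6 (1×Cl).
Other groups present: 1 aldehyde, 1 alkyne, 3 amide.
Halogen count: 1.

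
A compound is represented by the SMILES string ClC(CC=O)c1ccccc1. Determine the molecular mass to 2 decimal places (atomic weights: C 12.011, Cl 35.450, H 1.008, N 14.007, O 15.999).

First, the molecular formula is C9H9ClO (counting implicit H from valence).
  C: 9 × 12.011 = 108.099
  Cl: 1 × 35.450 = 35.450
  H: 9 × 1.008 = 9.072
  O: 1 × 15.999 = 15.999
Sum: 9×12.011 + 1×35.450 + 9×1.008 + 1×15.999 = 168.620 → 168.62 g/mol.

168.62 g/mol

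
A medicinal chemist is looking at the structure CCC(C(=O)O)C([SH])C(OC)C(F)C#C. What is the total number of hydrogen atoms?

Walk through each heavy atom and fill implicit hydrogens from standard valence (C 4, N 3, O 2, S 2, halogen 1):
  atom 1: C, bond orders sum to 1 (valence 4) → 3 H
  atom 2: C, bond orders sum to 2 (valence 4) → 2 H
  atom 3: C, bond orders sum to 3 (valence 4) → 1 H
  atom 4: C, bond orders sum to 4 (valence 4) → 0 H
  atom 5: O, bond orders sum to 2 (valence 2) → 0 H
  atom 6: O, bond orders sum to 1 (valence 2) → 1 H
  atom 7: C, bond orders sum to 3 (valence 4) → 1 H
  atom 8: S with explicit H count 1
  atom 9: C, bond orders sum to 3 (valence 4) → 1 H
  atom 10: O, bond orders sum to 2 (valence 2) → 0 H
  atom 11: C, bond orders sum to 1 (valence 4) → 3 H
  atom 12: C, bond orders sum to 3 (valence 4) → 1 H
  atom 13: F (halogen, monovalent) → 0 H
  atom 14: C, bond orders sum to 4 (valence 4) → 0 H
  atom 15: C, bond orders sum to 3 (valence 4) → 1 H
Total hydrogens: 15.

15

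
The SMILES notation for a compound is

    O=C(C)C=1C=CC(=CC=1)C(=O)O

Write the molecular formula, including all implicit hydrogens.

C9H8O3

Walk through each heavy atom and fill implicit hydrogens from standard valence (C 4, N 3, O 2, S 2, halogen 1):
  atom 1: O, bond orders sum to 2 (valence 2) → 0 H
  atom 2: C, bond orders sum to 4 (valence 4) → 0 H
  atom 3: C, bond orders sum to 1 (valence 4) → 3 H
  atom 4: C, bond orders sum to 4 (valence 4) → 0 H
  atom 5: C, bond orders sum to 3 (valence 4) → 1 H
  atom 6: C, bond orders sum to 3 (valence 4) → 1 H
  atom 7: C, bond orders sum to 4 (valence 4) → 0 H
  atom 8: C, bond orders sum to 3 (valence 4) → 1 H
  atom 9: C, bond orders sum to 3 (valence 4) → 1 H
  atom 10: C, bond orders sum to 4 (valence 4) → 0 H
  atom 11: O, bond orders sum to 2 (valence 2) → 0 H
  atom 12: O, bond orders sum to 1 (valence 2) → 1 H
Totals → C:9, H:8, O:3.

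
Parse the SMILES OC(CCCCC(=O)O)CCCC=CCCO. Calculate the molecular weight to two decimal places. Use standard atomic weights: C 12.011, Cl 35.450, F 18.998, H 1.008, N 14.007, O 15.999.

244.33 g/mol

First, the molecular formula is C13H24O4 (counting implicit H from valence).
  C: 13 × 12.011 = 156.143
  H: 24 × 1.008 = 24.192
  O: 4 × 15.999 = 63.996
Sum: 13×12.011 + 24×1.008 + 4×15.999 = 244.331 → 244.33 g/mol.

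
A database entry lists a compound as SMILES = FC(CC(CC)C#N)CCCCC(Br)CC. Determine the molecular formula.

Walk through each heavy atom and fill implicit hydrogens from standard valence (C 4, N 3, O 2, S 2, halogen 1):
  atom 1: F (halogen, monovalent) → 0 H
  atom 2: C, bond orders sum to 3 (valence 4) → 1 H
  atom 3: C, bond orders sum to 2 (valence 4) → 2 H
  atom 4: C, bond orders sum to 3 (valence 4) → 1 H
  atom 5: C, bond orders sum to 2 (valence 4) → 2 H
  atom 6: C, bond orders sum to 1 (valence 4) → 3 H
  atom 7: C, bond orders sum to 4 (valence 4) → 0 H
  atom 8: N, bond orders sum to 3 (valence 3) → 0 H
  atom 9: C, bond orders sum to 2 (valence 4) → 2 H
  atom 10: C, bond orders sum to 2 (valence 4) → 2 H
  atom 11: C, bond orders sum to 2 (valence 4) → 2 H
  atom 12: C, bond orders sum to 2 (valence 4) → 2 H
  atom 13: C, bond orders sum to 3 (valence 4) → 1 H
  atom 14: Br (halogen, monovalent) → 0 H
  atom 15: C, bond orders sum to 2 (valence 4) → 2 H
  atom 16: C, bond orders sum to 1 (valence 4) → 3 H
Totals → C:13, H:23, Br:1, F:1, N:1.
In Hill order: C13H23BrFN.

C13H23BrFN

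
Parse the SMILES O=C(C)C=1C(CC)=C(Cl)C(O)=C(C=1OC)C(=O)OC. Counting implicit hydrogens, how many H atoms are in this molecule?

15

Walk through each heavy atom and fill implicit hydrogens from standard valence (C 4, N 3, O 2, S 2, halogen 1):
  atom 1: O, bond orders sum to 2 (valence 2) → 0 H
  atom 2: C, bond orders sum to 4 (valence 4) → 0 H
  atom 3: C, bond orders sum to 1 (valence 4) → 3 H
  atom 4: C, bond orders sum to 4 (valence 4) → 0 H
  atom 5: C, bond orders sum to 4 (valence 4) → 0 H
  atom 6: C, bond orders sum to 2 (valence 4) → 2 H
  atom 7: C, bond orders sum to 1 (valence 4) → 3 H
  atom 8: C, bond orders sum to 4 (valence 4) → 0 H
  atom 9: Cl (halogen, monovalent) → 0 H
  atom 10: C, bond orders sum to 4 (valence 4) → 0 H
  atom 11: O, bond orders sum to 1 (valence 2) → 1 H
  atom 12: C, bond orders sum to 4 (valence 4) → 0 H
  atom 13: C, bond orders sum to 4 (valence 4) → 0 H
  atom 14: O, bond orders sum to 2 (valence 2) → 0 H
  atom 15: C, bond orders sum to 1 (valence 4) → 3 H
  atom 16: C, bond orders sum to 4 (valence 4) → 0 H
  atom 17: O, bond orders sum to 2 (valence 2) → 0 H
  atom 18: O, bond orders sum to 2 (valence 2) → 0 H
  atom 19: C, bond orders sum to 1 (valence 4) → 3 H
Total hydrogens: 15.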